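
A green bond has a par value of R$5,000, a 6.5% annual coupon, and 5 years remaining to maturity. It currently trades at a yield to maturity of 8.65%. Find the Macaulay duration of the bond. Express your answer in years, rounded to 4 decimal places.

4.3966 years

Periodic yield y = 0.0865. Discount each cash flow and weight by its year:
  t   CF        PV=CF/(1+0.0865)^t    t·PV
  1       325.00       299.1256       299.1256
  2       325.00       275.3112       550.6224
  3       325.00       253.3927       760.1782
  4       325.00       233.2193       932.8771
  5     5,325.00     3,516.9886    17,584.9429
  Σ                  4,578.0374    20,127.7463
Price P = Σ PV = 4,578.0374.
Macaulay duration = Σ(t·PV) / P = 20,127.7463 / 4,578.0374 = 4.39659 years.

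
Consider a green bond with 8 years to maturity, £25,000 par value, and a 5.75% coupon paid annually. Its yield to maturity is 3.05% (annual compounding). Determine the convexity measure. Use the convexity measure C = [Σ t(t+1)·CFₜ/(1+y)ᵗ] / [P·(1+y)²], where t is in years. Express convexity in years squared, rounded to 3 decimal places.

With y = 0.0305:
  t   CF        PV=CF/(1+0.0305)^t    t·PV        t(t+1)·PV
  1     1,437.50     1,394.9539     1,394.9539       2,789.9078
  2     1,437.50     1,353.6671     2,707.3341       8,122.0024
  3     1,437.50     1,313.6022     3,940.8066      15,763.2263
  4     1,437.50     1,274.7231     5,098.8926      25,494.4628
  5     1,437.50     1,236.9948     6,184.9740      37,109.8439
  6     1,437.50     1,200.3831     7,202.2987      50,416.0907
  7     1,437.50     1,164.8550     8,153.9852      65,231.8819
  8    26,437.50    20,789.1348   166,313.0786   1,496,817.7074
  Σ                 29,728.3141   200,996.3236   1,701,745.1231
P = 29,728.3141.
Convexity = Σ t(t+1)·PV / [P·(1+y)²] = 1,701,745.1231 / (29,728.3141 × 1.061930) = 53.90490.

53.905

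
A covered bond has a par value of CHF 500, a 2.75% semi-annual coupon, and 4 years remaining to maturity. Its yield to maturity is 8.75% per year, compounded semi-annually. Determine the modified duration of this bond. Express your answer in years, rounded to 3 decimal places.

3.629 years

Periodic yield y = 0.04375. First find Macaulay duration:
  t   CF        PV=CF/(1+0.04375)^t    t·PV
  1        6.875         6.5868         6.5868
  2        6.875         6.3107        12.6215
  3        6.875         6.0462        18.1386
  4        6.875         5.7928        23.1711
  5        6.875         5.5500        27.7498
  6        6.875         5.3173        31.9040
  7        6.875         5.0944        35.6611
  8      506.875       359.8562     2,878.8494
  Σ                    400.5545     3,034.6824
P = 400.5545; Macaulay duration = 3,034.6824 / 400.5545 = 7.57620 half-year periods = 3.78810 years.
Modified duration = D_Mac / (1 + y) = 3.78810 / 1.04375 = 3.62932 years.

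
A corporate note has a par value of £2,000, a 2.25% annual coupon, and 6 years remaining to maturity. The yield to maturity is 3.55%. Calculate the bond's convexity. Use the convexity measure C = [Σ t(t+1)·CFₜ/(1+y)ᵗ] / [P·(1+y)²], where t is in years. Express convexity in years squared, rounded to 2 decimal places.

36.27

With y = 0.0355:
  t   CF        PV=CF/(1+0.0355)^t    t·PV        t(t+1)·PV
  1        45.00        43.4573        43.4573          86.9145
  2        45.00        41.9674        83.9348         251.8045
  3        45.00        40.5287       121.5860         486.3439
  4        45.00        39.1392       156.5569         782.7843
  5        45.00        37.7974       188.9870       1,133.9222
  6     2,045.00     1,658.7949     9,952.7694      69,669.3860
  Σ                  1,861.6849    10,547.2914      72,411.1555
P = 1,861.6849.
Convexity = Σ t(t+1)·PV / [P·(1+y)²] = 72,411.1555 / (1,861.6849 × 1.072260) = 36.27431.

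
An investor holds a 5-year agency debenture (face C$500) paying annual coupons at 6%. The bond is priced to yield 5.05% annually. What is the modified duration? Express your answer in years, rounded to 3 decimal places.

Periodic yield y = 0.0505. First find Macaulay duration:
  t   CF        PV=CF/(1+0.0505)^t    t·PV
  1        30.00        28.5578        28.5578
  2        30.00        27.1850        54.3700
  3        30.00        25.8781        77.6344
  4        30.00        24.6341        98.5365
  5       530.00       414.2815     2,071.4077
  Σ                    520.5366     2,330.5064
P = 520.5366; Macaulay duration = 2,330.5064 / 520.5366 = 4.47712 years.
Modified duration = D_Mac / (1 + y) = 4.47712 / 1.0505 = 4.26190 years.

4.262 years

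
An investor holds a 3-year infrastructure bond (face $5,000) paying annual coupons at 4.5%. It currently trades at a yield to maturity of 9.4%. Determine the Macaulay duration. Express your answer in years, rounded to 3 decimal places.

2.863 years

Periodic yield y = 0.094. Discount each cash flow and weight by its year:
  t   CF        PV=CF/(1+0.094)^t    t·PV
  1       225.00       205.6673       205.6673
  2       225.00       187.9957       375.9914
  3     5,225.00     3,990.5644    11,971.6933
  Σ                  4,384.2274    12,553.3520
Price P = Σ PV = 4,384.2274.
Macaulay duration = Σ(t·PV) / P = 12,553.3520 / 4,384.2274 = 2.86330 years.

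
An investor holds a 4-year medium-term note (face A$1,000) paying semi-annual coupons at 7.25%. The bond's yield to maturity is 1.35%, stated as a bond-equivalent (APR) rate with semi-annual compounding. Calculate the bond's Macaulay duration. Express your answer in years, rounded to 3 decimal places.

3.595 years

Periodic yield y = 0.00675. Discount each cash flow and weight by its period:
  t   CF        PV=CF/(1+0.00675)^t    t·PV
  1        36.25        36.0070        36.0070
  2        36.25        35.7655        71.5311
  3        36.25        35.5257       106.5772
  4        36.25        35.2875       141.1502
  5        36.25        35.0510       175.2548
  6        36.25        34.8159       208.8957
  7        36.25        34.5825       242.0776
  8     1,036.25       981.9547     7,855.6373
  Σ                  1,228.9898     8,837.1307
Price P = Σ PV = 1,228.9898.
Macaulay duration = Σ(t·PV) / P = 8,837.1307 / 1,228.9898 = 7.19056 half-year periods.
In years: 7.19056 / 2 = 3.59528 years.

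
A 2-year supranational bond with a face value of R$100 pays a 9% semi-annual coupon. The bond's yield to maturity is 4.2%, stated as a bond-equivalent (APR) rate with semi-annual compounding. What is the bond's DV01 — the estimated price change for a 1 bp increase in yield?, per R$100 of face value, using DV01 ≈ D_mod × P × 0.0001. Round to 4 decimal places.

Periodic yield y = 0.021.
  t   CF        PV=CF/(1+0.021)^t    t·PV
  1         4.50         4.4074         4.4074
  2         4.50         4.3168         8.6336
  3         4.50         4.2280        12.6840
  4       104.50        96.1642       384.6567
  Σ                    109.1164       410.3817
P = 109.1164; D_Mac = 3.76095 half-year periods = 1.88048 yrs; D_mod = 1.84180 yrs.
DV01 ≈ 1.84180 × 109.1164 × 0.0001 = 0.020097.

R$0.0201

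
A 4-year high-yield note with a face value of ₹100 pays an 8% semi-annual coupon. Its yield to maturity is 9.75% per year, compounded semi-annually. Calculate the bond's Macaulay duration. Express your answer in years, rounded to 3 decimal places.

Periodic yield y = 0.04875. Discount each cash flow and weight by its period:
  t   CF        PV=CF/(1+0.04875)^t    t·PV
  1         4.00         3.8141         3.8141
  2         4.00         3.6368         7.2735
  3         4.00         3.4677        10.4032
  4         4.00         3.3065        13.2261
  5         4.00         3.1528        15.7641
  6         4.00         3.0063        18.0376
  7         4.00         2.8665        20.0657
  8       104.00        71.0653       568.5223
  Σ                     94.3160       657.1067
Price P = Σ PV = 94.3160.
Macaulay duration = Σ(t·PV) / P = 657.1067 / 94.3160 = 6.96708 half-year periods.
In years: 6.96708 / 2 = 3.48354 years.

3.484 years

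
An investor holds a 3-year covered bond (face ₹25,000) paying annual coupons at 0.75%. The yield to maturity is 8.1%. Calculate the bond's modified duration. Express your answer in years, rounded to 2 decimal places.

Periodic yield y = 0.081. First find Macaulay duration:
  t   CF        PV=CF/(1+0.081)^t    t·PV
  1       187.50       173.4505       173.4505
  2       187.50       160.4538       320.9075
  3    25,187.50    19,939.2116    59,817.6347
  Σ                 20,273.1158    60,311.9927
P = 20,273.1158; Macaulay duration = 60,311.9927 / 20,273.1158 = 2.97497 years.
Modified duration = D_Mac / (1 + y) = 2.97497 / 1.081 = 2.75206 years.

2.75 years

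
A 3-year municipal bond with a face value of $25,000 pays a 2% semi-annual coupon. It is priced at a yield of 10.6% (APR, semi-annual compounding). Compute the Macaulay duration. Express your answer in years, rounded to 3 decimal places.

Periodic yield y = 0.053. Discount each cash flow and weight by its period:
  t   CF        PV=CF/(1+0.053)^t    t·PV
  1       250.00       237.4169       237.4169
  2       250.00       225.4671       450.9343
  3       250.00       214.1188       642.3565
  4       250.00       203.3417       813.3669
  5       250.00       193.1071       965.5353
  6    25,250.00    18,522.1397   111,132.8382
  Σ                 19,595.5914   114,242.4481
Price P = Σ PV = 19,595.5914.
Macaulay duration = Σ(t·PV) / P = 114,242.4481 / 19,595.5914 = 5.83001 half-year periods.
In years: 5.83001 / 2 = 2.91500 years.

2.915 years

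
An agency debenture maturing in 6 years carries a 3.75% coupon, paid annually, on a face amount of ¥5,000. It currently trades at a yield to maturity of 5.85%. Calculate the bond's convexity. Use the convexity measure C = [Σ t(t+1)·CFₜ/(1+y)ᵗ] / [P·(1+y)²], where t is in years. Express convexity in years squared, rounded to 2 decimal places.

With y = 0.0585:
  t   CF        PV=CF/(1+0.0585)^t    t·PV        t(t+1)·PV
  1       187.50       177.1375       177.1375         354.2749
  2       187.50       167.3476       334.6952       1,004.0857
  3       187.50       158.0988       474.2965       1,897.1861
  4       187.50       149.3612       597.4448       2,987.2242
  5       187.50       141.1065       705.5324       4,233.1944
  6     5,187.50     3,688.1870    22,129.1221     154,903.8550
  Σ                  4,481.2386    24,418.2286     165,379.8204
P = 4,481.2386.
Convexity = Σ t(t+1)·PV / [P·(1+y)²] = 165,379.8204 / (4,481.2386 × 1.120422) = 32.93842.

32.94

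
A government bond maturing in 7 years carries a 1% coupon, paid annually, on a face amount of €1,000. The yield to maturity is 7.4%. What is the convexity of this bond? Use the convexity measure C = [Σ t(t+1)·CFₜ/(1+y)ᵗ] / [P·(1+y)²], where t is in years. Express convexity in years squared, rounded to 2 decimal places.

With y = 0.074:
  t   CF        PV=CF/(1+0.074)^t    t·PV        t(t+1)·PV
  1        10.00         9.3110         9.3110          18.6220
  2        10.00         8.6694        17.3389          52.0167
  3        10.00         8.0721        24.2163          96.8653
  4        10.00         7.5159        30.0637         150.3187
  5        10.00         6.9981        34.9904         209.9423
  6        10.00         6.5159        39.0954         273.6677
  7     1,010.00       612.7614     4,289.3298      34,314.6388
  Σ                    659.8439     4,444.3456      35,116.0714
P = 659.8439.
Convexity = Σ t(t+1)·PV / [P·(1+y)²] = 35,116.0714 / (659.8439 × 1.153476) = 46.13773.

46.14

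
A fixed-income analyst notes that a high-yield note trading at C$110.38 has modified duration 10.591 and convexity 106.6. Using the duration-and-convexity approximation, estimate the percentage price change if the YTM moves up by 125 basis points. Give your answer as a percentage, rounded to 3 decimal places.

-12.406%

Duration effect: -D_mod·Δy = -10.591 × (+0.0125) = -0.1323875
Convexity effect: ½·C·(Δy)² = 0.5 × 106.6 × (0.0125)² = +0.008328125
ΔP/P ≈ -0.1323875 + 0.008328125 = -0.124059375
= -12.4059375%.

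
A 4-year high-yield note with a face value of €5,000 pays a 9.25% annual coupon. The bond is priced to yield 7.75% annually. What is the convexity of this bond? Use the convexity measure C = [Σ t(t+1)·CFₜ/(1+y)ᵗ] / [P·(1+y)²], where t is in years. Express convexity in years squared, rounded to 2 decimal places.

14.56

With y = 0.0775:
  t   CF        PV=CF/(1+0.0775)^t    t·PV        t(t+1)·PV
  1       462.50       429.2343       429.2343         858.4687
  2       462.50       398.3613       796.7227       2,390.1680
  3       462.50       369.7089     1,109.1267       4,436.5068
  4     5,462.50     4,052.4936    16,209.9743      81,049.8714
  Σ                  5,249.7981    18,545.0580      88,735.0149
P = 5,249.7981.
Convexity = Σ t(t+1)·PV / [P·(1+y)²] = 88,735.0149 / (5,249.7981 × 1.161006) = 14.55854.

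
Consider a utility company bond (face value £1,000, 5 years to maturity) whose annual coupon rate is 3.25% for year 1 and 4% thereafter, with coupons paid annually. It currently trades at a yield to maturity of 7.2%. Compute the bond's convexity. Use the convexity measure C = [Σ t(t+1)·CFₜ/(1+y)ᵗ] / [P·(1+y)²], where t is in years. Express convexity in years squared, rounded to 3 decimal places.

23.511

With y = 0.072:
  t   CF        PV=CF/(1+0.072)^t    t·PV        t(t+1)·PV
  1        32.50        30.3172        30.3172          60.6343
  2        40.00        34.8073        69.6146         208.8438
  3        40.00        32.4695        97.4085         389.6340
  4        40.00        30.2887       121.1549         605.7743
  5     1,040.00       734.6144     3,673.0718      22,038.4307
  Σ                    862.4970     3,991.5669      23,303.3172
P = 862.4970.
Convexity = Σ t(t+1)·PV / [P·(1+y)²] = 23,303.3172 / (862.4970 × 1.149184) = 23.51097.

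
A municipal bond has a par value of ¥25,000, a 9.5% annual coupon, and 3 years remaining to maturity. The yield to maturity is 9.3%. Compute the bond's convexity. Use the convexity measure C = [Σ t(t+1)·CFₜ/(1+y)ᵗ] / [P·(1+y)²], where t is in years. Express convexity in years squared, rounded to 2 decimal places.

8.92

With y = 0.093:
  t   CF        PV=CF/(1+0.093)^t    t·PV        t(t+1)·PV
  1     2,375.00     2,172.9186     2,172.9186       4,345.8371
  2     2,375.00     1,988.0316     3,976.0633      11,928.1898
  3    27,375.00    20,964.9409    62,894.8226     251,579.2905
  Σ                 25,125.8911    69,043.8045     267,853.3175
P = 25,125.8911.
Convexity = Σ t(t+1)·PV / [P·(1+y)²] = 267,853.3175 / (25,125.8911 × 1.194649) = 8.92350.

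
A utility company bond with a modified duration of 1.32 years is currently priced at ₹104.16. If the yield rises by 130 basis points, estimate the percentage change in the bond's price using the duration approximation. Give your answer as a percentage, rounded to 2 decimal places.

Duration approximation: ΔP/P ≈ -D_mod · Δy = -1.32 × (+0.013) = -0.017160.
As a percentage: -1.7160%.

-1.72%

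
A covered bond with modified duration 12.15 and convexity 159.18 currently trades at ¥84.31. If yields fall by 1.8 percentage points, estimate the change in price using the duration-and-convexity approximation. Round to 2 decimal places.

+¥20.61

Duration effect: -D_mod·Δy = -12.15 × (-0.018) = +0.218700
Convexity effect: ½·C·(Δy)² = 0.5 × 159.18 × (-0.018)² = +0.02578716
ΔP/P ≈ +0.218700 + 0.02578716 = +0.24448716
ΔP ≈ 84.31 × (+0.24448716) = +20.6127124596.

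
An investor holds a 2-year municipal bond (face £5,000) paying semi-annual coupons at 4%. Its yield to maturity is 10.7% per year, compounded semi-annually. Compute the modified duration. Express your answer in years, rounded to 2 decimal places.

Periodic yield y = 0.0535. First find Macaulay duration:
  t   CF        PV=CF/(1+0.0535)^t    t·PV
  1       100.00        94.9217        94.9217
  2       100.00        90.1013       180.2025
  3       100.00        85.5256       256.5769
  4     5,100.00     4,140.3020    16,561.2078
  Σ                  4,410.8506    17,092.9090
P = 4,410.8506; Macaulay duration = 17,092.9090 / 4,410.8506 = 3.87520 half-year periods = 1.93760 years.
Modified duration = D_Mac / (1 + y) = 1.93760 / 1.0535 = 1.83920 years.

1.84 years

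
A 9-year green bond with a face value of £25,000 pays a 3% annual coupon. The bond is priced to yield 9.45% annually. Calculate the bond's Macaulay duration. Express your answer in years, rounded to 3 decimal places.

7.692 years

Periodic yield y = 0.0945. Discount each cash flow and weight by its year:
  t   CF        PV=CF/(1+0.0945)^t    t·PV
  1       750.00       685.2444       685.2444
  2       750.00       626.0799     1,252.1597
  3       750.00       572.0236     1,716.0709
  4       750.00       522.6347     2,090.5386
  5       750.00       477.5100     2,387.5498
  6       750.00       436.2814     2,617.6882
  7       750.00       398.6125     2,790.2874
  8       750.00       364.1960     2,913.5678
  9    25,750.00    11,424.4510   102,820.0592
  Σ                 15,507.0333   119,273.1660
Price P = Σ PV = 15,507.0333.
Macaulay duration = Σ(t·PV) / P = 119,273.1660 / 15,507.0333 = 7.69155 years.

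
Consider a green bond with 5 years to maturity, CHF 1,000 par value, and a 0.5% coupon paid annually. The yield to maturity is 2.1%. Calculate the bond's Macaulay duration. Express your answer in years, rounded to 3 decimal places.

4.948 years

Periodic yield y = 0.021. Discount each cash flow and weight by its year:
  t   CF        PV=CF/(1+0.021)^t    t·PV
  1         5.00         4.8972         4.8972
  2         5.00         4.7964         9.5929
  3         5.00         4.6978        14.0933
  4         5.00         4.6012        18.4046
  5     1,005.00       905.8105     4,529.0525
  Σ                    924.8030     4,576.0405
Price P = Σ PV = 924.8030.
Macaulay duration = Σ(t·PV) / P = 4,576.0405 / 924.8030 = 4.94812 years.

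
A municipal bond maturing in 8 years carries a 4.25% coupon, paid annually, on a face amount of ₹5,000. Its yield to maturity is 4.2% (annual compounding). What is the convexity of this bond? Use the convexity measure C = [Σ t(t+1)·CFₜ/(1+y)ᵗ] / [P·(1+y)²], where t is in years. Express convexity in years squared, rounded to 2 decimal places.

54.81

With y = 0.042:
  t   CF        PV=CF/(1+0.042)^t    t·PV        t(t+1)·PV
  1       212.50       203.9347       203.9347         407.8695
  2       212.50       195.7147       391.4294       1,174.2883
  3       212.50       187.8260       563.4781       2,253.9124
  4       212.50       180.2553       721.0212       3,605.1061
  5       212.50       172.9897       864.9487       5,189.6921
  6       212.50       166.0170       996.1021       6,972.7149
  7       212.50       159.3254     1,115.2775       8,922.2200
  8     5,212.50     3,750.6308    30,005.0464     270,045.4180
  Σ                  5,016.6937    34,861.2383     298,571.2213
P = 5,016.6937.
Convexity = Σ t(t+1)·PV / [P·(1+y)²] = 298,571.2213 / (5,016.6937 × 1.085764) = 54.81443.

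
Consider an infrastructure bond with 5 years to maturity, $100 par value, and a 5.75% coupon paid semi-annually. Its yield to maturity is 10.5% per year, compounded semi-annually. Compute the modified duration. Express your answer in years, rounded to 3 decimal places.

4.124 years

Periodic yield y = 0.0525. First find Macaulay duration:
  t   CF        PV=CF/(1+0.0525)^t    t·PV
  1        2.875         2.7316         2.7316
  2        2.875         2.5953         5.1907
  3        2.875         2.4659         7.3976
  4        2.875         2.3429         9.3715
  5        2.875         2.2260        11.1301
  6        2.875         2.1150        12.6898
  7        2.875         2.0095        14.0663
  8        2.875         1.9092        15.2739
  9        2.875         1.8140        16.3261
  10     102.875        61.6721       616.7211
  Σ                     81.8815       710.8987
P = 81.8815; Macaulay duration = 710.8987 / 81.8815 = 8.68204 half-year periods = 4.34102 years.
Modified duration = D_Mac / (1 + y) = 4.34102 / 1.0525 = 4.12449 years.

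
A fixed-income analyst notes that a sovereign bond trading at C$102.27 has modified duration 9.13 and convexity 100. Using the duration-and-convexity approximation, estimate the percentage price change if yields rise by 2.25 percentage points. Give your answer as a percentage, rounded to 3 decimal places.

-18.011%

Duration effect: -D_mod·Δy = -9.13 × (+0.0225) = -0.205425
Convexity effect: ½·C·(Δy)² = 0.5 × 100 × (0.0225)² = +0.0253125
ΔP/P ≈ -0.205425 + 0.0253125 = -0.1801125
= -18.01125%.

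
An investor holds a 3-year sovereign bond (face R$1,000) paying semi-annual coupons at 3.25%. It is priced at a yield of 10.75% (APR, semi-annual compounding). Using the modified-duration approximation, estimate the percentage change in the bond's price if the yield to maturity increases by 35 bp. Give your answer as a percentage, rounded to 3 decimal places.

Periodic yield y = 0.05375. Modified duration first:
  t   CF        PV=CF/(1+0.05375)^t    t·PV
  1        16.25        15.4211        15.4211
  2        16.25        14.6345        29.2690
  3        16.25        13.8880        41.6641
  4        16.25        13.1796        52.7185
  5        16.25        12.5074        62.5368
  6     1,016.25       742.2924     4,453.7546
  Σ                    811.9231     4,655.3641
P = 811.9231; D_Mac = 5.73375 half-year periods = 2.86688 yrs; D_mod = 2.86688/(1+0.05375) = 2.72064 yrs.
ΔP/P ≈ -D_mod · Δy = -2.72064 × (+0.0035) = -0.009522 = -0.9522%.

-0.952%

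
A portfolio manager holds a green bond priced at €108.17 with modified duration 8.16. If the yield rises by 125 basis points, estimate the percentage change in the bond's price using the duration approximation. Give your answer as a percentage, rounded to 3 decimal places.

Duration approximation: ΔP/P ≈ -D_mod · Δy = -8.16 × (+0.0125) = -0.102000.
As a percentage: -10.2000%.

-10.200%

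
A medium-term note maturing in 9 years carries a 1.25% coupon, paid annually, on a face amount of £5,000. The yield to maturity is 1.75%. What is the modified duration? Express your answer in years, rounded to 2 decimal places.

Periodic yield y = 0.0175. First find Macaulay duration:
  t   CF        PV=CF/(1+0.0175)^t    t·PV
  1        62.50        61.4251        61.4251
  2        62.50        60.3686       120.7372
  3        62.50        59.3303       177.9910
  4        62.50        58.3099       233.2396
  5        62.50        57.3070       286.5352
  6        62.50        56.3214       337.9285
  7        62.50        55.3527       387.4692
  8        62.50        54.4007       435.2058
  9     5,062.50     4,330.6718    38,976.0465
  Σ                  4,793.4876    41,016.5779
P = 4,793.4876; Macaulay duration = 41,016.5779 / 4,793.4876 = 8.55673 years.
Modified duration = D_Mac / (1 + y) = 8.55673 / 1.0175 = 8.40956 years.

8.41 years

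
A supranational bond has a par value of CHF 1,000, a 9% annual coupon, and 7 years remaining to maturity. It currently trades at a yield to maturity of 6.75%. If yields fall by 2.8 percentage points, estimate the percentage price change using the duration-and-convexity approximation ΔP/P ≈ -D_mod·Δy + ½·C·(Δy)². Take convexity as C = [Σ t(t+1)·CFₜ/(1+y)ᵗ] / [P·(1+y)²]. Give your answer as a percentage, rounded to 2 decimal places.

With y = 0.0675:
  t   CF        PV=CF/(1+0.0675)^t    t·PV        t(t+1)·PV
  1        90.00        84.3091        84.3091         168.6183
  2        90.00        78.9781       157.9562         473.8687
  3        90.00        73.9842       221.9525         887.8101
  4        90.00        69.3060       277.2241       1,386.1204
  5        90.00        64.9237       324.6184       1,947.7102
  6        90.00        60.8184       364.9106       2,554.3741
  7     1,090.00       690.0035     4,830.0247      38,640.1976
  Σ                  1,122.3231     6,260.9956      46,058.6995
P = 1,122.3231; D_Mac = 5.57860 yrs; D_mod = 5.22586 yrs; C = 36.01289.
Duration effect: -5.22586 × (-0.028) = +0.146324
Convexity effect: 0.5 × 36.01289 × (-0.028)² = +0.0141171
ΔP/P ≈ +0.146324 + 0.0141171 = +0.160441 = +16.0441%.

+16.04%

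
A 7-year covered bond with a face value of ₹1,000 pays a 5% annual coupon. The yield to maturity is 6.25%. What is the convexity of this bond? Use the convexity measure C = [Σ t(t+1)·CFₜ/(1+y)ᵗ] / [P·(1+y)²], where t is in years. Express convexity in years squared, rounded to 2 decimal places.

40.61

With y = 0.0625:
  t   CF        PV=CF/(1+0.0625)^t    t·PV        t(t+1)·PV
  1        50.00        47.0588        47.0588          94.1176
  2        50.00        44.2907        88.5813         265.7439
  3        50.00        41.6853       125.0560         500.2239
  4        50.00        39.2332       156.9330         784.6649
  5        50.00        36.9254       184.6270       1,107.7623
  6        50.00        34.7533       208.5200       1,459.6397
  7     1,050.00       686.8893     4,808.2248      38,465.7987
  Σ                    930.8361     5,619.0009      42,677.9511
P = 930.8361.
Convexity = Σ t(t+1)·PV / [P·(1+y)²] = 42,677.9511 / (930.8361 × 1.128906) = 40.61369.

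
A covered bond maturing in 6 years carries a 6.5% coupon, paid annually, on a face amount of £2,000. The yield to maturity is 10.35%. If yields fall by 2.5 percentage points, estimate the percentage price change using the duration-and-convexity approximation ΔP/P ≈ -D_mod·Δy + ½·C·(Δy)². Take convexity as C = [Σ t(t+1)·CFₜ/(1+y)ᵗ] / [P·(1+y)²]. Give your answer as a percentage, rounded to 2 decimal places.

With y = 0.1035:
  t   CF        PV=CF/(1+0.1035)^t    t·PV        t(t+1)·PV
  1       130.00       117.8070       117.8070         235.6140
  2       130.00       106.7576       213.5151         640.5454
  3       130.00        96.7445       290.2335       1,160.9341
  4       130.00        87.6706       350.6824       1,753.4121
  5       130.00        79.4478       397.2388       2,383.4328
  6     2,130.00     1,179.6294     7,077.7762      49,544.4337
  Σ                  1,668.0568     8,447.2531      55,718.3722
P = 1,668.0568; D_Mac = 5.06413 yrs; D_mod = 4.58915 yrs; C = 27.43108.
Duration effect: -4.58915 × (-0.025) = +0.114729
Convexity effect: 0.5 × 27.43108 × (-0.025)² = +0.0085722
ΔP/P ≈ +0.114729 + 0.0085722 = +0.123301 = +12.3301%.

+12.33%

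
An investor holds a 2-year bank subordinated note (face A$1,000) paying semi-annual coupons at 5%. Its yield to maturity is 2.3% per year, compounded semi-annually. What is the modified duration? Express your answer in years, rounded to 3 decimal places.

Periodic yield y = 0.0115. First find Macaulay duration:
  t   CF        PV=CF/(1+0.0115)^t    t·PV
  1        25.00        24.7158        24.7158
  2        25.00        24.4348        48.8695
  3        25.00        24.1570        72.4709
  4     1,025.00       979.1750     3,916.7000
  Σ                  1,052.4825     4,062.7562
P = 1,052.4825; Macaulay duration = 4,062.7562 / 1,052.4825 = 3.86017 half-year periods = 1.93008 years.
Modified duration = D_Mac / (1 + y) = 1.93008 / 1.0115 = 1.90814 years.

1.908 years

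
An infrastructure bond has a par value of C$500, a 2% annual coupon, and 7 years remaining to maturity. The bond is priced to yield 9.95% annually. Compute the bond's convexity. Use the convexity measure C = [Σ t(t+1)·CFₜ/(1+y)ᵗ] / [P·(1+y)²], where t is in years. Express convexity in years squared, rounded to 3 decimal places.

With y = 0.0995:
  t   CF        PV=CF/(1+0.0995)^t    t·PV        t(t+1)·PV
  1        10.00         9.0950         9.0950          18.1901
  2        10.00         8.2720        16.5440          49.6319
  3        10.00         7.5234        22.5702          90.2808
  4        10.00         6.8426        27.3703         136.8513
  5        10.00         6.2233        31.1167         186.7003
  6        10.00         5.6602        33.9610         237.7267
  7       510.00       262.5449     1,837.8141      14,702.5128
  Σ                    306.1614     1,978.4713      15,421.8940
P = 306.1614.
Convexity = Σ t(t+1)·PV / [P·(1+y)²] = 15,421.8940 / (306.1614 × 1.208900) = 41.66744.

41.667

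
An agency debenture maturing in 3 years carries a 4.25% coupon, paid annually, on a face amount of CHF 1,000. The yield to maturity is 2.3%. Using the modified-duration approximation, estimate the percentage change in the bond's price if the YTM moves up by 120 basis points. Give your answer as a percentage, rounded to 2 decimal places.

-3.38%

Periodic yield y = 0.023. Modified duration first:
  t   CF        PV=CF/(1+0.023)^t    t·PV
  1        42.50        41.5445        41.5445
  2        42.50        40.6104        81.2209
  3     1,042.50       973.7538     2,921.2614
  Σ                  1,055.9087     3,044.0267
P = 1,055.9087; D_Mac = 2.88285 yrs; D_mod = 2.88285/(1+0.023) = 2.81804 yrs.
ΔP/P ≈ -D_mod · Δy = -2.81804 × (+0.012) = -0.033816 = -3.3816%.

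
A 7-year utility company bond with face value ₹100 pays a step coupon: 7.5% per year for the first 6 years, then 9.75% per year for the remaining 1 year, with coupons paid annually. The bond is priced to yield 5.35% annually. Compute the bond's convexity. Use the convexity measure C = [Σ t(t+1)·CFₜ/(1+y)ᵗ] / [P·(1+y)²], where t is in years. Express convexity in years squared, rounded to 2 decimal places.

38.97

With y = 0.0535:
  t   CF        PV=CF/(1+0.0535)^t    t·PV        t(t+1)·PV
  1         7.50         7.1191         7.1191          14.2383
  2         7.50         6.7576        13.5152          40.5456
  3         7.50         6.4144        19.2433          76.9731
  4         7.50         6.0887        24.3547         121.7736
  5         7.50         5.7795        28.8974         173.3843
  6         7.50         5.4860        32.9159         230.4111
  7       109.75        76.2014       533.4096       4,267.2764
  Σ                    113.8466       659.4551       4,924.6023
P = 113.8466.
Convexity = Σ t(t+1)·PV / [P·(1+y)²] = 4,924.6023 / (113.8466 × 1.109862) = 38.97462.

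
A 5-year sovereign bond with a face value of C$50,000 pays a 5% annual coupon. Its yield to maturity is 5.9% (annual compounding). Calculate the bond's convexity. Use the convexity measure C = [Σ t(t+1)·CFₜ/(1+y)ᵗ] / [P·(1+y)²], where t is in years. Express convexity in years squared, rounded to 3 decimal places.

23.462

With y = 0.059:
  t   CF        PV=CF/(1+0.059)^t    t·PV        t(t+1)·PV
  1     2,500.00     2,360.7177     2,360.7177       4,721.4353
  2     2,500.00     2,229.1951     4,458.3903      13,375.1709
  3     2,500.00     2,105.0001     6,315.0004      25,260.0016
  4     2,500.00     1,987.7244     7,950.8976      39,754.4879
  5    52,500.00    39,416.6311   197,083.1555   1,182,498.9331
  Σ                 48,099.2684   218,168.1615   1,265,610.0289
P = 48,099.2684.
Convexity = Σ t(t+1)·PV / [P·(1+y)²] = 1,265,610.0289 / (48,099.2684 × 1.121481) = 23.46224.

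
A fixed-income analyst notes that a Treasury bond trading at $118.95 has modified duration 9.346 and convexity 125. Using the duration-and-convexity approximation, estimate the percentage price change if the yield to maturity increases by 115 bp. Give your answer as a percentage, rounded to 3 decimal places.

Duration effect: -D_mod·Δy = -9.346 × (+0.0115) = -0.107479
Convexity effect: ½·C·(Δy)² = 0.5 × 125 × (0.0115)² = +0.008265625
ΔP/P ≈ -0.107479 + 0.008265625 = -0.099213375
= -9.9213375%.

-9.921%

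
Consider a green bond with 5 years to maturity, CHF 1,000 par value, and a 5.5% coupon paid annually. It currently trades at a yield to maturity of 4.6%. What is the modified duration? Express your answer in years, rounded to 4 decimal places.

Periodic yield y = 0.046. First find Macaulay duration:
  t   CF        PV=CF/(1+0.046)^t    t·PV
  1        55.00        52.5813        52.5813
  2        55.00        50.2689       100.5378
  3        55.00        48.0582       144.1746
  4        55.00        45.9448       183.7790
  5     1,055.00       842.5468     4,212.7340
  Σ                  1,039.3999     4,693.8068
P = 1,039.3999; Macaulay duration = 4,693.8068 / 1,039.3999 = 4.51588 years.
Modified duration = D_Mac / (1 + y) = 4.51588 / 1.046 = 4.31729 years.

4.3173 years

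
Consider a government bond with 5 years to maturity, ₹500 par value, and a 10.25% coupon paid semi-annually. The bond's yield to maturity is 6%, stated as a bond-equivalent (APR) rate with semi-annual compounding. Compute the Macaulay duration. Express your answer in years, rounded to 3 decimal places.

4.122 years

Periodic yield y = 0.03. Discount each cash flow and weight by its period:
  t   CF        PV=CF/(1+0.03)^t    t·PV
  1       25.625        24.8786        24.8786
  2       25.625        24.1540        48.3080
  3       25.625        23.4505        70.3515
  4       25.625        22.7675        91.0699
  5       25.625        22.1044       110.5218
  6       25.625        21.4605       128.7632
  7       25.625        20.8355       145.8483
  8       25.625        20.2286       161.8289
  9       25.625        19.6394       176.7549
  10     525.625       391.1144     3,911.1436
  Σ                    590.6334     4,869.4688
Price P = Σ PV = 590.6334.
Macaulay duration = Σ(t·PV) / P = 4,869.4688 / 590.6334 = 8.24449 half-year periods.
In years: 8.24449 / 2 = 4.12224 years.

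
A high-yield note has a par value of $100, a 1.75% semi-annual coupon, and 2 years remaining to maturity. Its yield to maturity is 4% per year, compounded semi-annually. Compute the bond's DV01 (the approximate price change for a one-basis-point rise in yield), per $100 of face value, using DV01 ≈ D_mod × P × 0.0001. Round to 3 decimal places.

Periodic yield y = 0.02.
  t   CF        PV=CF/(1+0.02)^t    t·PV
  1        0.875         0.8578         0.8578
  2        0.875         0.8410         1.6820
  3        0.875         0.8245         2.4736
  4      100.875        93.1929       372.7716
  Σ                     95.7163       377.7851
P = 95.7163; D_Mac = 3.94693 half-year periods = 1.97346 yrs; D_mod = 1.93477 yrs.
DV01 ≈ 1.93477 × 95.7163 × 0.0001 = 0.018519.

$0.019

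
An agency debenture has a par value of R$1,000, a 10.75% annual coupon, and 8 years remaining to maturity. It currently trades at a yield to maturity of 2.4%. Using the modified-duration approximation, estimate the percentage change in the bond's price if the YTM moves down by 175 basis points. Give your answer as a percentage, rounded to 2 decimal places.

Periodic yield y = 0.024. Modified duration first:
  t   CF        PV=CF/(1+0.024)^t    t·PV
  1       107.50       104.9805       104.9805
  2       107.50       102.5200       205.0400
  3       107.50       100.1172       300.3515
  4       107.50        97.7707       391.0827
  5       107.50        95.4792       477.3959
  6       107.50        93.2414       559.4483
  7       107.50        91.0560       637.3923
  8     1,107.50       916.1025     7,328.8202
  Σ                  1,601.2675    10,004.5114
P = 1,601.2675; D_Mac = 6.24787 yrs; D_mod = 6.24787/(1+0.024) = 6.10144 yrs.
ΔP/P ≈ -D_mod · Δy = -6.10144 × (-0.0175) = +0.106775 = +10.6775%.

+10.68%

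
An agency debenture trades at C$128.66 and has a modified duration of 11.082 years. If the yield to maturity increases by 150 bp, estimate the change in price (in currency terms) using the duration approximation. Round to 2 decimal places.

-C$21.39

Duration approximation: ΔP/P ≈ -D_mod · Δy = -11.082 × (+0.015) = -0.166230.
ΔP ≈ 128.66 × (-0.166230) = -21.3871518.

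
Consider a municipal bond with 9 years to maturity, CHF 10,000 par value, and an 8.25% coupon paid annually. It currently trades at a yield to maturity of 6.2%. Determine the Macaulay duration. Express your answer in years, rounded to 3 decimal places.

Periodic yield y = 0.062. Discount each cash flow and weight by its year:
  t   CF        PV=CF/(1+0.062)^t    t·PV
  1       825.00       776.8362       776.8362
  2       825.00       731.4841     1,462.9683
  3       825.00       688.7798     2,066.3394
  4       825.00       648.5685     2,594.2742
  5       825.00       610.7048     3,053.5242
  6       825.00       575.0516     3,450.3099
  7       825.00       541.4799     3,790.3592
  8       825.00       509.8681     4,078.9446
  9    10,825.00     6,299.5170    56,695.6533
  Σ                 11,382.2901    77,969.2091
Price P = Σ PV = 11,382.2901.
Macaulay duration = Σ(t·PV) / P = 77,969.2091 / 11,382.2901 = 6.85005 years.

6.850 years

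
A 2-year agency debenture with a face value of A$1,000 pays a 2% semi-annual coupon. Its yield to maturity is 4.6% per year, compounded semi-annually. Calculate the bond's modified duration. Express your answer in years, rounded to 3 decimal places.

1.925 years

Periodic yield y = 0.023. First find Macaulay duration:
  t   CF        PV=CF/(1+0.023)^t    t·PV
  1        10.00         9.7752         9.7752
  2        10.00         9.5554        19.1108
  3        10.00         9.3406        28.0217
  4     1,010.00       922.1867     3,688.7467
  Σ                    950.8578     3,745.6543
P = 950.8578; Macaulay duration = 3,745.6543 / 950.8578 = 3.93924 half-year periods = 1.96962 years.
Modified duration = D_Mac / (1 + y) = 1.96962 / 1.023 = 1.92534 years.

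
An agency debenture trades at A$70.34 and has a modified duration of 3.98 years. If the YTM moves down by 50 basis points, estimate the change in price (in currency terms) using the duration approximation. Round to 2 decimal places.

Duration approximation: ΔP/P ≈ -D_mod · Δy = -3.98 × (-0.005) = +0.019900.
ΔP ≈ 70.34 × (+0.019900) = +1.399766.

+A$1.40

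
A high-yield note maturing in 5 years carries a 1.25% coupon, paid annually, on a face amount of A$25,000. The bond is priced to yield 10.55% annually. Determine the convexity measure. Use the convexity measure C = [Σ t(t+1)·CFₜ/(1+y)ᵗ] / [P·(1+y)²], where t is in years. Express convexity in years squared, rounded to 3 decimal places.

With y = 0.1055:
  t   CF        PV=CF/(1+0.1055)^t    t·PV        t(t+1)·PV
  1       312.50       282.6775       282.6775         565.3550
  2       312.50       255.7011       511.4021       1,534.2064
  3       312.50       231.2990       693.8970       2,775.5882
  4       312.50       209.2257       836.9028       4,184.5140
  5    25,312.50    15,329.9700    76,649.8502     459,899.1011
  Σ                 16,308.8733    78,974.7297     468,958.7647
P = 16,308.8733.
Convexity = Σ t(t+1)·PV / [P·(1+y)²] = 468,958.7647 / (16,308.8733 × 1.222130) = 23.52844.

23.528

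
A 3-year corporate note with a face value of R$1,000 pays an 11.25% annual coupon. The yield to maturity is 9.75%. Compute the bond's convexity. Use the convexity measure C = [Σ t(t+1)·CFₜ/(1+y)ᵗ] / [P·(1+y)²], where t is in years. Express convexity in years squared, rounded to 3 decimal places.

With y = 0.0975:
  t   CF        PV=CF/(1+0.0975)^t    t·PV        t(t+1)·PV
  1       112.50       102.5057       102.5057         205.0114
  2       112.50        93.3993       186.7985         560.3956
  3     1,112.50       841.5626     2,524.6878      10,098.7513
  Σ                  1,037.4676     2,813.9921      10,864.1583
P = 1,037.4676.
Convexity = Σ t(t+1)·PV / [P·(1+y)²] = 10,864.1583 / (1,037.4676 × 1.204506) = 8.69386.

8.694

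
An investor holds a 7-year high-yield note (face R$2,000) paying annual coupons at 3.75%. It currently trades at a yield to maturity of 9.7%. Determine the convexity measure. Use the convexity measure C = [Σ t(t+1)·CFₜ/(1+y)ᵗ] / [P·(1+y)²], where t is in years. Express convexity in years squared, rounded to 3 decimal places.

With y = 0.097:
  t   CF        PV=CF/(1+0.097)^t    t·PV        t(t+1)·PV
  1        75.00        68.3683        68.3683         136.7366
  2        75.00        62.3230       124.6459         373.9377
  3        75.00        56.8122       170.4365         681.7460
  4        75.00        51.7887       207.1547       1,035.7734
  5        75.00        47.2094       236.0468       1,416.2808
  6        75.00        43.0350       258.2098       1,807.4687
  7     2,075.00     1,085.3547     7,597.4832      60,779.8655
  Σ                  1,414.8911     8,662.3452      66,231.8088
P = 1,414.8911.
Convexity = Σ t(t+1)·PV / [P·(1+y)²] = 66,231.8088 / (1,414.8911 × 1.203409) = 38.89827.

38.898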